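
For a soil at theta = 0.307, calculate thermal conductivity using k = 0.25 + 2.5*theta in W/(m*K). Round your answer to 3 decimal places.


Step 1: k = 0.25 + 2.5 * theta
Step 2: k = 0.25 + 2.5 * 0.307
Step 3: k = 0.25 + 0.768
Step 4: k = 1.018 W/(m*K)

1.018


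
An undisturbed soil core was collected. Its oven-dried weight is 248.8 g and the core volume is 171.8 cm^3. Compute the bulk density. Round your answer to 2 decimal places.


Step 1: Identify the formula: BD = dry mass / volume
Step 2: Substitute values: BD = 248.8 / 171.8
Step 3: BD = 1.45 g/cm^3

1.45


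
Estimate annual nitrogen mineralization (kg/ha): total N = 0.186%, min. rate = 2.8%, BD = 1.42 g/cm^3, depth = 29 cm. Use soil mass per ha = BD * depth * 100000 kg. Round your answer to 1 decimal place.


Step 1: Soil mass per ha = BD * depth * 100000 = 1.42 * 29 * 100000 = 4118000 kg
Step 2: Total N pool = soil mass * N%/100 = 4118000 * 0.186/100 = 7659.48 kg/ha
Step 3: N mineralized = N pool * rate%/100 = 7659.48 * 2.8/100 = 214.5 kg/ha/yr

214.5


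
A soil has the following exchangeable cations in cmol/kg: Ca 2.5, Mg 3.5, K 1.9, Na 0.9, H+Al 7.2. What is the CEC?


Step 1: CEC = Ca + Mg + K + Na + (H+Al)
Step 2: CEC = 2.5 + 3.5 + 1.9 + 0.9 + 7.2
Step 3: CEC = 16.0 cmol/kg

16.0


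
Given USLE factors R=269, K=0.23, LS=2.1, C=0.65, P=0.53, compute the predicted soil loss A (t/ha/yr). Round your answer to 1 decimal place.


Step 1: A = R * K * LS * C * P
Step 2: R * K = 269 * 0.23 = 61.87
Step 3: (R*K) * LS = 61.87 * 2.1 = 129.927
Step 4: * C * P = 129.927 * 0.65 * 0.53 = 44.8
Step 5: A = 44.8 t/(ha*yr)

44.8


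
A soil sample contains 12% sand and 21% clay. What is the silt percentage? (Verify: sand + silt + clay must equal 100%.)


Step 1: sand + silt + clay = 100%
Step 2: silt = 100 - sand - clay
Step 3: silt = 100 - 12 - 21
Step 4: silt = 67%

67


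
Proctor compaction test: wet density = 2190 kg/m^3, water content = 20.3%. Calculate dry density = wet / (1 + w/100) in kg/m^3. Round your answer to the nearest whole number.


Step 1: Dry density = wet density / (1 + w/100)
Step 2: Dry density = 2190 / (1 + 20.3/100)
Step 3: Dry density = 2190 / 1.203
Step 4: Dry density = 1820 kg/m^3

1820


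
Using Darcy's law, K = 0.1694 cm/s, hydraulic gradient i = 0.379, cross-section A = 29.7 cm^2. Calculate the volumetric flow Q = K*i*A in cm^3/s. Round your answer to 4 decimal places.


Step 1: Apply Darcy's law: Q = K * i * A
Step 2: Q = 0.1694 * 0.379 * 29.7
Step 3: Q = 1.9068 cm^3/s

1.9068


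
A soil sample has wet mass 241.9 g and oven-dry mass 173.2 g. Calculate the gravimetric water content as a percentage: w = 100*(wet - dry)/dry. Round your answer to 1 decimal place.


Step 1: Water mass = wet - dry = 241.9 - 173.2 = 68.7 g
Step 2: w = 100 * water mass / dry mass
Step 3: w = 100 * 68.7 / 173.2 = 39.7%

39.7


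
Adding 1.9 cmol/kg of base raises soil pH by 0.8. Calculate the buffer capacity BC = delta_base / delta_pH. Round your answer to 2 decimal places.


Step 1: BC = change in base / change in pH
Step 2: BC = 1.9 / 0.8
Step 3: BC = 2.38 cmol/(kg*pH unit)

2.38


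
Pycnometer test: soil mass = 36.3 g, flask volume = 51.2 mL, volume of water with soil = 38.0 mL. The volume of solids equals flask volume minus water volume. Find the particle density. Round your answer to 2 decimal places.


Step 1: Volume of solids = flask volume - water volume with soil
Step 2: V_solids = 51.2 - 38.0 = 13.2 mL
Step 3: Particle density = mass / V_solids = 36.3 / 13.2 = 2.75 g/cm^3

2.75


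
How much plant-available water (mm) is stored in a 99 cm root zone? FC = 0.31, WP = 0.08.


Step 1: Available water = (FC - WP) * depth * 10
Step 2: AW = (0.31 - 0.08) * 99 * 10
Step 3: AW = 0.23 * 99 * 10
Step 4: AW = 227.7 mm

227.7


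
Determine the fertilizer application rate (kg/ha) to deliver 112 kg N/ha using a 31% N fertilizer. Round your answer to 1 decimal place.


Step 1: Fertilizer rate = target N / (N content / 100)
Step 2: Rate = 112 / (31 / 100)
Step 3: Rate = 112 / 0.31
Step 4: Rate = 361.3 kg/ha

361.3


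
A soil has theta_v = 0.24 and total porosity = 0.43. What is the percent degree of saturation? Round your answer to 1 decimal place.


Step 1: S = 100 * theta_v / n
Step 2: S = 100 * 0.24 / 0.43
Step 3: S = 55.8%

55.8


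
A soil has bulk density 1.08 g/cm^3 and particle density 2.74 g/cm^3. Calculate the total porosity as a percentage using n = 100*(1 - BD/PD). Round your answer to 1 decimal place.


Step 1: Formula: n = 100 * (1 - BD / PD)
Step 2: n = 100 * (1 - 1.08 / 2.74)
Step 3: n = 100 * (1 - 0.39416)
Step 4: n = 60.6%

60.6


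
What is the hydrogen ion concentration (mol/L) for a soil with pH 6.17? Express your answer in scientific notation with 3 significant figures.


Step 1: [H+] = 10^(-pH)
Step 2: [H+] = 10^(-6.17)
Step 3: [H+] = 6.76e-07 mol/L

6.76e-07


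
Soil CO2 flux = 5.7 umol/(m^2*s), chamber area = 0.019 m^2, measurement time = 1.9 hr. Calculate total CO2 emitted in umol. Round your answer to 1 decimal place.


Step 1: Convert time to seconds: 1.9 hr * 3600 = 6840.0 s
Step 2: Total = flux * area * time_s
Step 3: Total = 5.7 * 0.019 * 6840.0
Step 4: Total = 740.8 umol

740.8


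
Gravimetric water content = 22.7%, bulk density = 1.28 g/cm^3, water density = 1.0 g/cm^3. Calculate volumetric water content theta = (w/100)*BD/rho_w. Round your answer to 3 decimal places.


Step 1: theta = (w / 100) * BD / rho_w
Step 2: theta = (22.7 / 100) * 1.28 / 1.0
Step 3: theta = 0.227 * 1.28
Step 4: theta = 0.291

0.291


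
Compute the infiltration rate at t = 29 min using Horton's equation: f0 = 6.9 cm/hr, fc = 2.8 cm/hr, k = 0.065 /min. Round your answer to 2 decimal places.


Step 1: f = fc + (f0 - fc) * exp(-k * t)
Step 2: exp(-0.065 * 29) = 0.151829
Step 3: f = 2.8 + (6.9 - 2.8) * 0.151829
Step 4: f = 2.8 + 4.1 * 0.151829
Step 5: f = 3.42 cm/hr

3.42


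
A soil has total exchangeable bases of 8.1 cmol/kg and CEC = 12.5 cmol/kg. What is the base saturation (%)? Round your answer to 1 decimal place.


Step 1: BS = 100 * (sum of bases) / CEC
Step 2: BS = 100 * 8.1 / 12.5
Step 3: BS = 64.8%

64.8


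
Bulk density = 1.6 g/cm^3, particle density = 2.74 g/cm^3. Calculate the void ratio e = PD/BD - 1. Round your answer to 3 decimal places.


Step 1: e = PD / BD - 1
Step 2: e = 2.74 / 1.6 - 1
Step 3: e = 1.7125 - 1
Step 4: e = 0.713

0.713


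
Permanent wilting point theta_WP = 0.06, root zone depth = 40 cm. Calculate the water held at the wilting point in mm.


Step 1: Water (mm) = theta_WP * depth * 10
Step 2: Water = 0.06 * 40 * 10
Step 3: Water = 24.0 mm

24.0


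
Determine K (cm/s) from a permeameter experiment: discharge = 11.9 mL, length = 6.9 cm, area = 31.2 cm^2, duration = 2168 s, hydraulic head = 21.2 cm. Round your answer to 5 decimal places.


Step 1: K = Q * L / (A * t * h)
Step 2: Numerator = 11.9 * 6.9 = 82.11
Step 3: Denominator = 31.2 * 2168 * 21.2 = 1434001.92
Step 4: K = 82.11 / 1434001.92 = 0.00006 cm/s

0.00006


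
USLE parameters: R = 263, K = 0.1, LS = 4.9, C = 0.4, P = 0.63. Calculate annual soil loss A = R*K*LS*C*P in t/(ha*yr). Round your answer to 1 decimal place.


Step 1: A = R * K * LS * C * P
Step 2: R * K = 263 * 0.1 = 26.3
Step 3: (R*K) * LS = 26.3 * 4.9 = 128.87
Step 4: * C * P = 128.87 * 0.4 * 0.63 = 32.5
Step 5: A = 32.5 t/(ha*yr)

32.5


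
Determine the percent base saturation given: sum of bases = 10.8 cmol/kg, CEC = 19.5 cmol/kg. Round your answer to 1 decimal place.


Step 1: BS = 100 * (sum of bases) / CEC
Step 2: BS = 100 * 10.8 / 19.5
Step 3: BS = 55.4%

55.4


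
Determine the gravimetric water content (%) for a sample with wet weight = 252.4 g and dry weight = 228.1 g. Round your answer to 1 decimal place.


Step 1: Water mass = wet - dry = 252.4 - 228.1 = 24.3 g
Step 2: w = 100 * water mass / dry mass
Step 3: w = 100 * 24.3 / 228.1 = 10.7%

10.7


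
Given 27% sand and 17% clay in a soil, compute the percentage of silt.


Step 1: sand + silt + clay = 100%
Step 2: silt = 100 - sand - clay
Step 3: silt = 100 - 27 - 17
Step 4: silt = 56%

56


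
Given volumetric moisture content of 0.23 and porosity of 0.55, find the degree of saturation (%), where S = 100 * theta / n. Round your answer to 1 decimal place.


Step 1: S = 100 * theta_v / n
Step 2: S = 100 * 0.23 / 0.55
Step 3: S = 41.8%

41.8


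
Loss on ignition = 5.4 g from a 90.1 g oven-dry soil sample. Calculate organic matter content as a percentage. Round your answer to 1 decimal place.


Step 1: OM% = 100 * LOI / sample mass
Step 2: OM = 100 * 5.4 / 90.1
Step 3: OM = 6.0%

6.0


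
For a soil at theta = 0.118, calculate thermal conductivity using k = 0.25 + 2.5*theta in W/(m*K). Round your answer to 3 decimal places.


Step 1: k = 0.25 + 2.5 * theta
Step 2: k = 0.25 + 2.5 * 0.118
Step 3: k = 0.25 + 0.295
Step 4: k = 0.545 W/(m*K)

0.545


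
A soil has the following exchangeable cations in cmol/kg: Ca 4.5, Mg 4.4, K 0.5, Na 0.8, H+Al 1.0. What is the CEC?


Step 1: CEC = Ca + Mg + K + Na + (H+Al)
Step 2: CEC = 4.5 + 4.4 + 0.5 + 0.8 + 1.0
Step 3: CEC = 11.2 cmol/kg

11.2


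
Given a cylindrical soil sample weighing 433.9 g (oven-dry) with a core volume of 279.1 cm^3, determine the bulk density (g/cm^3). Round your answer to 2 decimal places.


Step 1: Identify the formula: BD = dry mass / volume
Step 2: Substitute values: BD = 433.9 / 279.1
Step 3: BD = 1.55 g/cm^3

1.55


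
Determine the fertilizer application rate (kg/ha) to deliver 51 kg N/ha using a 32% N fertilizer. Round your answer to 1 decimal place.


Step 1: Fertilizer rate = target N / (N content / 100)
Step 2: Rate = 51 / (32 / 100)
Step 3: Rate = 51 / 0.32
Step 4: Rate = 159.4 kg/ha

159.4


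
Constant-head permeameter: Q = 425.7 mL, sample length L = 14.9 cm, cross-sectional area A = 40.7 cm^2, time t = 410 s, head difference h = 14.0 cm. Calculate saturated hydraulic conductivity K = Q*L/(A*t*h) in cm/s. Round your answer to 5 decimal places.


Step 1: K = Q * L / (A * t * h)
Step 2: Numerator = 425.7 * 14.9 = 6342.93
Step 3: Denominator = 40.7 * 410 * 14.0 = 233618.0
Step 4: K = 6342.93 / 233618.0 = 0.02715 cm/s

0.02715


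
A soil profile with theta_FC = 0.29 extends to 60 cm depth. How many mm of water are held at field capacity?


Step 1: Water (mm) = theta_FC * depth (cm) * 10
Step 2: Water = 0.29 * 60 * 10
Step 3: Water = 174.0 mm

174.0


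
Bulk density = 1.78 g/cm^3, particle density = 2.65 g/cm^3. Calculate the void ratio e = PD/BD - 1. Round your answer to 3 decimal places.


Step 1: e = PD / BD - 1
Step 2: e = 2.65 / 1.78 - 1
Step 3: e = 1.48876 - 1
Step 4: e = 0.489

0.489


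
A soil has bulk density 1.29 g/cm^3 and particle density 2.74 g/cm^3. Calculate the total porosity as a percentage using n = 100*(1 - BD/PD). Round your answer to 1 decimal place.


Step 1: Formula: n = 100 * (1 - BD / PD)
Step 2: n = 100 * (1 - 1.29 / 2.74)
Step 3: n = 100 * (1 - 0.4708)
Step 4: n = 52.9%

52.9


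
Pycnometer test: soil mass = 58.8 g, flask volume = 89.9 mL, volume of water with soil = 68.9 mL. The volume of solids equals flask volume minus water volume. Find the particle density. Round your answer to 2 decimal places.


Step 1: Volume of solids = flask volume - water volume with soil
Step 2: V_solids = 89.9 - 68.9 = 21.0 mL
Step 3: Particle density = mass / V_solids = 58.8 / 21.0 = 2.8 g/cm^3

2.8


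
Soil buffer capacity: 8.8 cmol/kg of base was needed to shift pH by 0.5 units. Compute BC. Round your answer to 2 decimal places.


Step 1: BC = change in base / change in pH
Step 2: BC = 8.8 / 0.5
Step 3: BC = 17.6 cmol/(kg*pH unit)

17.6


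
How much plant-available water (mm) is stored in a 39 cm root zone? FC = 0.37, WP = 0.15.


Step 1: Available water = (FC - WP) * depth * 10
Step 2: AW = (0.37 - 0.15) * 39 * 10
Step 3: AW = 0.22 * 39 * 10
Step 4: AW = 85.8 mm

85.8


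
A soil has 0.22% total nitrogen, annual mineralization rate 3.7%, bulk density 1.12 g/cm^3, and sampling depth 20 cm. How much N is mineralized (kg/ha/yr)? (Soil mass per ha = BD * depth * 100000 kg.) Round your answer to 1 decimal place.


Step 1: Soil mass per ha = BD * depth * 100000 = 1.12 * 20 * 100000 = 2240000 kg
Step 2: Total N pool = soil mass * N%/100 = 2240000 * 0.22/100 = 4928.0 kg/ha
Step 3: N mineralized = N pool * rate%/100 = 4928.0 * 3.7/100 = 182.3 kg/ha/yr

182.3


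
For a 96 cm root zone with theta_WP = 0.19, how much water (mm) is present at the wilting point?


Step 1: Water (mm) = theta_WP * depth * 10
Step 2: Water = 0.19 * 96 * 10
Step 3: Water = 182.4 mm

182.4


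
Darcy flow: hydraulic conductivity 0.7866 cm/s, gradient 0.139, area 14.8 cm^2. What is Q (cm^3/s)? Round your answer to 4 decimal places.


Step 1: Apply Darcy's law: Q = K * i * A
Step 2: Q = 0.7866 * 0.139 * 14.8
Step 3: Q = 1.6182 cm^3/s

1.6182


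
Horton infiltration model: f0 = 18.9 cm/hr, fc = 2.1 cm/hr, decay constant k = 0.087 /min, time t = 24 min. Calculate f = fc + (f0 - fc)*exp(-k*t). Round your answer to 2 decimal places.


Step 1: f = fc + (f0 - fc) * exp(-k * t)
Step 2: exp(-0.087 * 24) = 0.123935
Step 3: f = 2.1 + (18.9 - 2.1) * 0.123935
Step 4: f = 2.1 + 16.8 * 0.123935
Step 5: f = 4.18 cm/hr

4.18


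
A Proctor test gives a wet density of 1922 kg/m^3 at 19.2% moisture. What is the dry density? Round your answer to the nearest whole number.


Step 1: Dry density = wet density / (1 + w/100)
Step 2: Dry density = 1922 / (1 + 19.2/100)
Step 3: Dry density = 1922 / 1.192
Step 4: Dry density = 1612 kg/m^3

1612


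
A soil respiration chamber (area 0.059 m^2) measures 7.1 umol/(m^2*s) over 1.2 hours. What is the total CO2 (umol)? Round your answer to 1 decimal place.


Step 1: Convert time to seconds: 1.2 hr * 3600 = 4320.0 s
Step 2: Total = flux * area * time_s
Step 3: Total = 7.1 * 0.059 * 4320.0
Step 4: Total = 1809.6 umol

1809.6


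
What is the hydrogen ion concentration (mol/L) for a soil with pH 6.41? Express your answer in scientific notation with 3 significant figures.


Step 1: [H+] = 10^(-pH)
Step 2: [H+] = 10^(-6.41)
Step 3: [H+] = 3.89e-07 mol/L

3.89e-07


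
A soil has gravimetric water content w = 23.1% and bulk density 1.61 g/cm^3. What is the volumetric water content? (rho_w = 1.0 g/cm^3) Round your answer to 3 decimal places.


Step 1: theta = (w / 100) * BD / rho_w
Step 2: theta = (23.1 / 100) * 1.61 / 1.0
Step 3: theta = 0.231 * 1.61
Step 4: theta = 0.372

0.372


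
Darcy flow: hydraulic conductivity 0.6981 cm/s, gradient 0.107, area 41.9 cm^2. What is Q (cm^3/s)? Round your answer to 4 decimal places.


Step 1: Apply Darcy's law: Q = K * i * A
Step 2: Q = 0.6981 * 0.107 * 41.9
Step 3: Q = 3.1298 cm^3/s

3.1298


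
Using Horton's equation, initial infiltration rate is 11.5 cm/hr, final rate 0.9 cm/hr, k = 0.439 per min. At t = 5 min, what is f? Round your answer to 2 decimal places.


Step 1: f = fc + (f0 - fc) * exp(-k * t)
Step 2: exp(-0.439 * 5) = 0.111359
Step 3: f = 0.9 + (11.5 - 0.9) * 0.111359
Step 4: f = 0.9 + 10.6 * 0.111359
Step 5: f = 2.08 cm/hr

2.08


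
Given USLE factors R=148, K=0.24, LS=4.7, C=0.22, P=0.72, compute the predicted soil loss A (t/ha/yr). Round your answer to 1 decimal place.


Step 1: A = R * K * LS * C * P
Step 2: R * K = 148 * 0.24 = 35.52
Step 3: (R*K) * LS = 35.52 * 4.7 = 166.944
Step 4: * C * P = 166.944 * 0.22 * 0.72 = 26.4
Step 5: A = 26.4 t/(ha*yr)

26.4


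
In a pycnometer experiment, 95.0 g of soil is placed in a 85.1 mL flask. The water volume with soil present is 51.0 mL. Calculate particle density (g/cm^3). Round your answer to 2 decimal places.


Step 1: Volume of solids = flask volume - water volume with soil
Step 2: V_solids = 85.1 - 51.0 = 34.1 mL
Step 3: Particle density = mass / V_solids = 95.0 / 34.1 = 2.79 g/cm^3

2.79


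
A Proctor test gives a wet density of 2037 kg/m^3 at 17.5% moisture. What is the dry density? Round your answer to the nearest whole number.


Step 1: Dry density = wet density / (1 + w/100)
Step 2: Dry density = 2037 / (1 + 17.5/100)
Step 3: Dry density = 2037 / 1.175
Step 4: Dry density = 1734 kg/m^3

1734


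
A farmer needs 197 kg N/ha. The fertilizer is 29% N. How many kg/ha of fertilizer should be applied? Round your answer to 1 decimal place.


Step 1: Fertilizer rate = target N / (N content / 100)
Step 2: Rate = 197 / (29 / 100)
Step 3: Rate = 197 / 0.29
Step 4: Rate = 679.3 kg/ha

679.3


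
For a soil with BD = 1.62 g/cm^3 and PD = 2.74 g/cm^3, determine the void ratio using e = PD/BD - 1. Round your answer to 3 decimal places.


Step 1: e = PD / BD - 1
Step 2: e = 2.74 / 1.62 - 1
Step 3: e = 1.69136 - 1
Step 4: e = 0.691

0.691


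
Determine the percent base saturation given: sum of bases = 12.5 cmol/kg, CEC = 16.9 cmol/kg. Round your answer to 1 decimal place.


Step 1: BS = 100 * (sum of bases) / CEC
Step 2: BS = 100 * 12.5 / 16.9
Step 3: BS = 74.0%

74.0


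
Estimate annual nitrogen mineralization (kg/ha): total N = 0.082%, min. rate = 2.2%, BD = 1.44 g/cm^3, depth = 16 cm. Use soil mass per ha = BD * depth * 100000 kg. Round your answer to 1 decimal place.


Step 1: Soil mass per ha = BD * depth * 100000 = 1.44 * 16 * 100000 = 2304000 kg
Step 2: Total N pool = soil mass * N%/100 = 2304000 * 0.082/100 = 1889.28 kg/ha
Step 3: N mineralized = N pool * rate%/100 = 1889.28 * 2.2/100 = 41.6 kg/ha/yr

41.6


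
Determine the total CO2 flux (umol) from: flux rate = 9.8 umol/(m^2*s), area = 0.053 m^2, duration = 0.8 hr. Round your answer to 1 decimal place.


Step 1: Convert time to seconds: 0.8 hr * 3600 = 2880.0 s
Step 2: Total = flux * area * time_s
Step 3: Total = 9.8 * 0.053 * 2880.0
Step 4: Total = 1495.9 umol

1495.9


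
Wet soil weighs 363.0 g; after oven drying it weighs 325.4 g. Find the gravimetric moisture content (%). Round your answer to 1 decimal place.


Step 1: Water mass = wet - dry = 363.0 - 325.4 = 37.6 g
Step 2: w = 100 * water mass / dry mass
Step 3: w = 100 * 37.6 / 325.4 = 11.6%

11.6


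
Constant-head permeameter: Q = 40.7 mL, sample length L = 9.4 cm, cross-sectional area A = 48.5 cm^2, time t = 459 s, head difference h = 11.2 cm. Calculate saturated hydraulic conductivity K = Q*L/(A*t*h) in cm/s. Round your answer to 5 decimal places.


Step 1: K = Q * L / (A * t * h)
Step 2: Numerator = 40.7 * 9.4 = 382.58
Step 3: Denominator = 48.5 * 459 * 11.2 = 249328.8
Step 4: K = 382.58 / 249328.8 = 0.00153 cm/s

0.00153


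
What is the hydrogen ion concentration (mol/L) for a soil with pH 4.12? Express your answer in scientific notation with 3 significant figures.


Step 1: [H+] = 10^(-pH)
Step 2: [H+] = 10^(-4.12)
Step 3: [H+] = 7.59e-05 mol/L

7.59e-05


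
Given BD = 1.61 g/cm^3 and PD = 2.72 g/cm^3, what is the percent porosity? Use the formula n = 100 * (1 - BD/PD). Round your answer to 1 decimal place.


Step 1: Formula: n = 100 * (1 - BD / PD)
Step 2: n = 100 * (1 - 1.61 / 2.72)
Step 3: n = 100 * (1 - 0.59191)
Step 4: n = 40.8%

40.8


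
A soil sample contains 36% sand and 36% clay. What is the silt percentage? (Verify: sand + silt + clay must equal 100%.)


Step 1: sand + silt + clay = 100%
Step 2: silt = 100 - sand - clay
Step 3: silt = 100 - 36 - 36
Step 4: silt = 28%

28


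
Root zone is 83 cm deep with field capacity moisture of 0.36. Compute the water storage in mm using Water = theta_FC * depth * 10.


Step 1: Water (mm) = theta_FC * depth (cm) * 10
Step 2: Water = 0.36 * 83 * 10
Step 3: Water = 298.8 mm

298.8


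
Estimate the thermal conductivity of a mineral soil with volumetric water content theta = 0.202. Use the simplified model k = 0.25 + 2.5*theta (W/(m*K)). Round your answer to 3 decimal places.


Step 1: k = 0.25 + 2.5 * theta
Step 2: k = 0.25 + 2.5 * 0.202
Step 3: k = 0.25 + 0.505
Step 4: k = 0.755 W/(m*K)

0.755


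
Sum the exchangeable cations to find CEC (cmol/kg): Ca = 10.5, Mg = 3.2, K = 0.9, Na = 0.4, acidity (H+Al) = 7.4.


Step 1: CEC = Ca + Mg + K + Na + (H+Al)
Step 2: CEC = 10.5 + 3.2 + 0.9 + 0.4 + 7.4
Step 3: CEC = 22.4 cmol/kg

22.4


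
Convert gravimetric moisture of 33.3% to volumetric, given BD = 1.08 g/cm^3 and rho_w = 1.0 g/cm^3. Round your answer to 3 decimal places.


Step 1: theta = (w / 100) * BD / rho_w
Step 2: theta = (33.3 / 100) * 1.08 / 1.0
Step 3: theta = 0.333 * 1.08
Step 4: theta = 0.36

0.36


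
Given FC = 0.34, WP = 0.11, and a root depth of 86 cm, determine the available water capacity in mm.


Step 1: Available water = (FC - WP) * depth * 10
Step 2: AW = (0.34 - 0.11) * 86 * 10
Step 3: AW = 0.23 * 86 * 10
Step 4: AW = 197.8 mm

197.8


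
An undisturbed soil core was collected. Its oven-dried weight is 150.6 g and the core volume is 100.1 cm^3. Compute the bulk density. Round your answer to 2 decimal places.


Step 1: Identify the formula: BD = dry mass / volume
Step 2: Substitute values: BD = 150.6 / 100.1
Step 3: BD = 1.5 g/cm^3

1.5


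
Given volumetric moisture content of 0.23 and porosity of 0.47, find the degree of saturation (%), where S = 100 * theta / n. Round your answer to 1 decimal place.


Step 1: S = 100 * theta_v / n
Step 2: S = 100 * 0.23 / 0.47
Step 3: S = 48.9%

48.9


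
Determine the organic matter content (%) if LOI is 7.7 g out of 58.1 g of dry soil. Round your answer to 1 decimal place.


Step 1: OM% = 100 * LOI / sample mass
Step 2: OM = 100 * 7.7 / 58.1
Step 3: OM = 13.3%

13.3


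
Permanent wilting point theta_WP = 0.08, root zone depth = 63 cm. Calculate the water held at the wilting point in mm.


Step 1: Water (mm) = theta_WP * depth * 10
Step 2: Water = 0.08 * 63 * 10
Step 3: Water = 50.4 mm

50.4


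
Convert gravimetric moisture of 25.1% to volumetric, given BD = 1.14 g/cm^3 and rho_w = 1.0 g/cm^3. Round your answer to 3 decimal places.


Step 1: theta = (w / 100) * BD / rho_w
Step 2: theta = (25.1 / 100) * 1.14 / 1.0
Step 3: theta = 0.251 * 1.14
Step 4: theta = 0.286

0.286


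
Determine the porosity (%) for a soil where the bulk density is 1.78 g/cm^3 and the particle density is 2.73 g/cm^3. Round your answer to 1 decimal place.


Step 1: Formula: n = 100 * (1 - BD / PD)
Step 2: n = 100 * (1 - 1.78 / 2.73)
Step 3: n = 100 * (1 - 0.65201)
Step 4: n = 34.8%

34.8


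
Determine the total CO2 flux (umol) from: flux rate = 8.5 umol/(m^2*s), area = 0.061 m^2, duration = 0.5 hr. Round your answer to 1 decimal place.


Step 1: Convert time to seconds: 0.5 hr * 3600 = 1800.0 s
Step 2: Total = flux * area * time_s
Step 3: Total = 8.5 * 0.061 * 1800.0
Step 4: Total = 933.3 umol

933.3


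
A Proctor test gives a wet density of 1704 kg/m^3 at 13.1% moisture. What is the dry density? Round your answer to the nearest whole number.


Step 1: Dry density = wet density / (1 + w/100)
Step 2: Dry density = 1704 / (1 + 13.1/100)
Step 3: Dry density = 1704 / 1.131
Step 4: Dry density = 1507 kg/m^3

1507


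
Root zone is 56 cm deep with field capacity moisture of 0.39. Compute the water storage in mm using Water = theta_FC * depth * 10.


Step 1: Water (mm) = theta_FC * depth (cm) * 10
Step 2: Water = 0.39 * 56 * 10
Step 3: Water = 218.4 mm

218.4


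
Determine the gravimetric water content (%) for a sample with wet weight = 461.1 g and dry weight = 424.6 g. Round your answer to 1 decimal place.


Step 1: Water mass = wet - dry = 461.1 - 424.6 = 36.5 g
Step 2: w = 100 * water mass / dry mass
Step 3: w = 100 * 36.5 / 424.6 = 8.6%

8.6


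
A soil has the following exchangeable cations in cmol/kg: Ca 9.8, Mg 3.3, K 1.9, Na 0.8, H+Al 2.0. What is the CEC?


Step 1: CEC = Ca + Mg + K + Na + (H+Al)
Step 2: CEC = 9.8 + 3.3 + 1.9 + 0.8 + 2.0
Step 3: CEC = 17.8 cmol/kg

17.8


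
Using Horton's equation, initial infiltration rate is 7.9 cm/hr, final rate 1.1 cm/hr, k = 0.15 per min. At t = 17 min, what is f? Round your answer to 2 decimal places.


Step 1: f = fc + (f0 - fc) * exp(-k * t)
Step 2: exp(-0.15 * 17) = 0.078082
Step 3: f = 1.1 + (7.9 - 1.1) * 0.078082
Step 4: f = 1.1 + 6.8 * 0.078082
Step 5: f = 1.63 cm/hr

1.63


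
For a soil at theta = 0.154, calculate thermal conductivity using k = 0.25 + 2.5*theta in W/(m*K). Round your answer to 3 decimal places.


Step 1: k = 0.25 + 2.5 * theta
Step 2: k = 0.25 + 2.5 * 0.154
Step 3: k = 0.25 + 0.385
Step 4: k = 0.635 W/(m*K)

0.635


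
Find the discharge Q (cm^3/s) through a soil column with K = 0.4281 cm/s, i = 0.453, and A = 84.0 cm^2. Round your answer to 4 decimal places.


Step 1: Apply Darcy's law: Q = K * i * A
Step 2: Q = 0.4281 * 0.453 * 84.0
Step 3: Q = 16.2901 cm^3/s

16.2901


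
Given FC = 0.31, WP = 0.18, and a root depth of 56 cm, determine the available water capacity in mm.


Step 1: Available water = (FC - WP) * depth * 10
Step 2: AW = (0.31 - 0.18) * 56 * 10
Step 3: AW = 0.13 * 56 * 10
Step 4: AW = 72.8 mm

72.8


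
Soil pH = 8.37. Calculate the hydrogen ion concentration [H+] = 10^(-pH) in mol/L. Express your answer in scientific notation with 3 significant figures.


Step 1: [H+] = 10^(-pH)
Step 2: [H+] = 10^(-8.37)
Step 3: [H+] = 4.27e-09 mol/L

4.27e-09


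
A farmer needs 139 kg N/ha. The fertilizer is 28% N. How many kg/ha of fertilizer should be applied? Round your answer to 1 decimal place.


Step 1: Fertilizer rate = target N / (N content / 100)
Step 2: Rate = 139 / (28 / 100)
Step 3: Rate = 139 / 0.28
Step 4: Rate = 496.4 kg/ha

496.4


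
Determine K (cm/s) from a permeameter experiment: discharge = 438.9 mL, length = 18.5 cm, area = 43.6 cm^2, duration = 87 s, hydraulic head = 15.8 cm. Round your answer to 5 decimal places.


Step 1: K = Q * L / (A * t * h)
Step 2: Numerator = 438.9 * 18.5 = 8119.65
Step 3: Denominator = 43.6 * 87 * 15.8 = 59932.56
Step 4: K = 8119.65 / 59932.56 = 0.13548 cm/s

0.13548


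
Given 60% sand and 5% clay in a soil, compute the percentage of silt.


Step 1: sand + silt + clay = 100%
Step 2: silt = 100 - sand - clay
Step 3: silt = 100 - 60 - 5
Step 4: silt = 35%

35


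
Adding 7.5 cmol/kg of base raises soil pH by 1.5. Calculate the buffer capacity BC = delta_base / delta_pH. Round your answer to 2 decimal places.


Step 1: BC = change in base / change in pH
Step 2: BC = 7.5 / 1.5
Step 3: BC = 5.0 cmol/(kg*pH unit)

5.0


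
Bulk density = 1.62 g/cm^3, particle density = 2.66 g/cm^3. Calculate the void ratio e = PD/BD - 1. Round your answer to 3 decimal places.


Step 1: e = PD / BD - 1
Step 2: e = 2.66 / 1.62 - 1
Step 3: e = 1.64198 - 1
Step 4: e = 0.642

0.642


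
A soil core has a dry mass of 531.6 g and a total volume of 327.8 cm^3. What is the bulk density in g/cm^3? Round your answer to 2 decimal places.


Step 1: Identify the formula: BD = dry mass / volume
Step 2: Substitute values: BD = 531.6 / 327.8
Step 3: BD = 1.62 g/cm^3

1.62


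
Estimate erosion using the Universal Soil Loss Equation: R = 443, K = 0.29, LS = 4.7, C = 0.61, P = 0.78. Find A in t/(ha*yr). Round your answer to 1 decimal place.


Step 1: A = R * K * LS * C * P
Step 2: R * K = 443 * 0.29 = 128.47
Step 3: (R*K) * LS = 128.47 * 4.7 = 603.809
Step 4: * C * P = 603.809 * 0.61 * 0.78 = 287.3
Step 5: A = 287.3 t/(ha*yr)

287.3


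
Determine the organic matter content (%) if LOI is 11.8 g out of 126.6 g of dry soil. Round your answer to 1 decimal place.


Step 1: OM% = 100 * LOI / sample mass
Step 2: OM = 100 * 11.8 / 126.6
Step 3: OM = 9.3%

9.3


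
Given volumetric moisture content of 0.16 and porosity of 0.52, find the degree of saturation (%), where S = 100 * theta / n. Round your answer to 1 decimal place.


Step 1: S = 100 * theta_v / n
Step 2: S = 100 * 0.16 / 0.52
Step 3: S = 30.8%

30.8


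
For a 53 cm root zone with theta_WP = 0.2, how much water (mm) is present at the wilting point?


Step 1: Water (mm) = theta_WP * depth * 10
Step 2: Water = 0.2 * 53 * 10
Step 3: Water = 106.0 mm

106.0


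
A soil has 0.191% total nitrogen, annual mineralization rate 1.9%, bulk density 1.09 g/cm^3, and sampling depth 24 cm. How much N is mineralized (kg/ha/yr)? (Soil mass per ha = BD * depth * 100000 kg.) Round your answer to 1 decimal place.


Step 1: Soil mass per ha = BD * depth * 100000 = 1.09 * 24 * 100000 = 2616000 kg
Step 2: Total N pool = soil mass * N%/100 = 2616000 * 0.191/100 = 4996.56 kg/ha
Step 3: N mineralized = N pool * rate%/100 = 4996.56 * 1.9/100 = 94.9 kg/ha/yr

94.9


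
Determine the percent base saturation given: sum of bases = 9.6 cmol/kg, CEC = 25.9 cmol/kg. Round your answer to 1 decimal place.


Step 1: BS = 100 * (sum of bases) / CEC
Step 2: BS = 100 * 9.6 / 25.9
Step 3: BS = 37.1%

37.1


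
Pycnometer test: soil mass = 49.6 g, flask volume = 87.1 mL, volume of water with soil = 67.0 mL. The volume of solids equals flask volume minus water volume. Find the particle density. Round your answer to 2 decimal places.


Step 1: Volume of solids = flask volume - water volume with soil
Step 2: V_solids = 87.1 - 67.0 = 20.1 mL
Step 3: Particle density = mass / V_solids = 49.6 / 20.1 = 2.47 g/cm^3

2.47


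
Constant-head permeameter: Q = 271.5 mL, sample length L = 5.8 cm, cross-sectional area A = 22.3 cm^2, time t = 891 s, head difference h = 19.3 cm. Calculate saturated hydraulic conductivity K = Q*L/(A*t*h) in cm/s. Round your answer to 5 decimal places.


Step 1: K = Q * L / (A * t * h)
Step 2: Numerator = 271.5 * 5.8 = 1574.7
Step 3: Denominator = 22.3 * 891 * 19.3 = 383477.49
Step 4: K = 1574.7 / 383477.49 = 0.00411 cm/s

0.00411


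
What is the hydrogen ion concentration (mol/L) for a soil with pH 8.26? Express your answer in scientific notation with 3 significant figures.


Step 1: [H+] = 10^(-pH)
Step 2: [H+] = 10^(-8.26)
Step 3: [H+] = 5.50e-09 mol/L

5.50e-09


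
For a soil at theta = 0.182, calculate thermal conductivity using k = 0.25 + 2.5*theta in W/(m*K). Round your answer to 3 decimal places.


Step 1: k = 0.25 + 2.5 * theta
Step 2: k = 0.25 + 2.5 * 0.182
Step 3: k = 0.25 + 0.455
Step 4: k = 0.705 W/(m*K)

0.705


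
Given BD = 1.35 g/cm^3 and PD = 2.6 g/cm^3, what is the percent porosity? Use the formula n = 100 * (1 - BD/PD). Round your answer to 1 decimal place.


Step 1: Formula: n = 100 * (1 - BD / PD)
Step 2: n = 100 * (1 - 1.35 / 2.6)
Step 3: n = 100 * (1 - 0.51923)
Step 4: n = 48.1%

48.1


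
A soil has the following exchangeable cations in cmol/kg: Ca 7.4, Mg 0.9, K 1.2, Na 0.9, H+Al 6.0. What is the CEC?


Step 1: CEC = Ca + Mg + K + Na + (H+Al)
Step 2: CEC = 7.4 + 0.9 + 1.2 + 0.9 + 6.0
Step 3: CEC = 16.4 cmol/kg

16.4


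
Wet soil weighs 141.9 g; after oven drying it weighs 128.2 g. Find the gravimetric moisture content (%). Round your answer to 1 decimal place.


Step 1: Water mass = wet - dry = 141.9 - 128.2 = 13.7 g
Step 2: w = 100 * water mass / dry mass
Step 3: w = 100 * 13.7 / 128.2 = 10.7%

10.7


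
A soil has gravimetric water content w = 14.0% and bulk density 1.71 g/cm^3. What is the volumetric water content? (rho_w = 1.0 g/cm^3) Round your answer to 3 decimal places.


Step 1: theta = (w / 100) * BD / rho_w
Step 2: theta = (14.0 / 100) * 1.71 / 1.0
Step 3: theta = 0.14 * 1.71
Step 4: theta = 0.239

0.239


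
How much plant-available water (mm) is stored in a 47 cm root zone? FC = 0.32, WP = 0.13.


Step 1: Available water = (FC - WP) * depth * 10
Step 2: AW = (0.32 - 0.13) * 47 * 10
Step 3: AW = 0.19 * 47 * 10
Step 4: AW = 89.3 mm

89.3


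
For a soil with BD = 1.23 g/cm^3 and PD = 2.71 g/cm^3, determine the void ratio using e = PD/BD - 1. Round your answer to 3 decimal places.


Step 1: e = PD / BD - 1
Step 2: e = 2.71 / 1.23 - 1
Step 3: e = 2.20325 - 1
Step 4: e = 1.203

1.203


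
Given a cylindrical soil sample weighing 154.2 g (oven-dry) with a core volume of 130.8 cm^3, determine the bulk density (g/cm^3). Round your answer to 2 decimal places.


Step 1: Identify the formula: BD = dry mass / volume
Step 2: Substitute values: BD = 154.2 / 130.8
Step 3: BD = 1.18 g/cm^3

1.18


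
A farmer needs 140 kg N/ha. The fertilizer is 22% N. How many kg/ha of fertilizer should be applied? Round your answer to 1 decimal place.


Step 1: Fertilizer rate = target N / (N content / 100)
Step 2: Rate = 140 / (22 / 100)
Step 3: Rate = 140 / 0.22
Step 4: Rate = 636.4 kg/ha

636.4


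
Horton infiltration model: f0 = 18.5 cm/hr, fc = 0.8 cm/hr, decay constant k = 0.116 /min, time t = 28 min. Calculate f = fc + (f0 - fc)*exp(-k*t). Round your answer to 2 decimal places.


Step 1: f = fc + (f0 - fc) * exp(-k * t)
Step 2: exp(-0.116 * 28) = 0.038852
Step 3: f = 0.8 + (18.5 - 0.8) * 0.038852
Step 4: f = 0.8 + 17.7 * 0.038852
Step 5: f = 1.49 cm/hr

1.49


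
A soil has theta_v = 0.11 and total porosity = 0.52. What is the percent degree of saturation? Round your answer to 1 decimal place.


Step 1: S = 100 * theta_v / n
Step 2: S = 100 * 0.11 / 0.52
Step 3: S = 21.2%

21.2


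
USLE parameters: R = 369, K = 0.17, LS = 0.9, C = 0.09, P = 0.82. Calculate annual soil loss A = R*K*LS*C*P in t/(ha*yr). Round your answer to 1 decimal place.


Step 1: A = R * K * LS * C * P
Step 2: R * K = 369 * 0.17 = 62.73
Step 3: (R*K) * LS = 62.73 * 0.9 = 56.457
Step 4: * C * P = 56.457 * 0.09 * 0.82 = 4.2
Step 5: A = 4.2 t/(ha*yr)

4.2


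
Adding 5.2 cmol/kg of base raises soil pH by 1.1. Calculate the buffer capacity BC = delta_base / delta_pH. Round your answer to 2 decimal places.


Step 1: BC = change in base / change in pH
Step 2: BC = 5.2 / 1.1
Step 3: BC = 4.73 cmol/(kg*pH unit)

4.73


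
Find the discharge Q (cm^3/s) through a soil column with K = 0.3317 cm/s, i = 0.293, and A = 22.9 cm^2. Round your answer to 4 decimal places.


Step 1: Apply Darcy's law: Q = K * i * A
Step 2: Q = 0.3317 * 0.293 * 22.9
Step 3: Q = 2.2256 cm^3/s

2.2256


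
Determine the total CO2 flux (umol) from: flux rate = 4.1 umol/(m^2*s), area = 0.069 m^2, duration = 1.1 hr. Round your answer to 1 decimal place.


Step 1: Convert time to seconds: 1.1 hr * 3600 = 3960.0 s
Step 2: Total = flux * area * time_s
Step 3: Total = 4.1 * 0.069 * 3960.0
Step 4: Total = 1120.3 umol

1120.3


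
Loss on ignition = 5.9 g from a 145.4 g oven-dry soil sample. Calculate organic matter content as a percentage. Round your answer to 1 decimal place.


Step 1: OM% = 100 * LOI / sample mass
Step 2: OM = 100 * 5.9 / 145.4
Step 3: OM = 4.1%

4.1


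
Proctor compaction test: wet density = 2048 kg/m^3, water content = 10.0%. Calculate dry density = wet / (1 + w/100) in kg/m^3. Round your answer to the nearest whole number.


Step 1: Dry density = wet density / (1 + w/100)
Step 2: Dry density = 2048 / (1 + 10.0/100)
Step 3: Dry density = 2048 / 1.1
Step 4: Dry density = 1862 kg/m^3

1862


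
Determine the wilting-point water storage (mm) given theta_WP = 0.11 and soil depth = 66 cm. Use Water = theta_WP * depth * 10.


Step 1: Water (mm) = theta_WP * depth * 10
Step 2: Water = 0.11 * 66 * 10
Step 3: Water = 72.6 mm

72.6


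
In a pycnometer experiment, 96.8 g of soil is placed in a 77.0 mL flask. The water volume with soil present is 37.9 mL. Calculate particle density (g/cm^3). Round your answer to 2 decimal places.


Step 1: Volume of solids = flask volume - water volume with soil
Step 2: V_solids = 77.0 - 37.9 = 39.1 mL
Step 3: Particle density = mass / V_solids = 96.8 / 39.1 = 2.48 g/cm^3

2.48


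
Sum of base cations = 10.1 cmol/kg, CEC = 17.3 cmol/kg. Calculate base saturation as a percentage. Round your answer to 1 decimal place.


Step 1: BS = 100 * (sum of bases) / CEC
Step 2: BS = 100 * 10.1 / 17.3
Step 3: BS = 58.4%

58.4


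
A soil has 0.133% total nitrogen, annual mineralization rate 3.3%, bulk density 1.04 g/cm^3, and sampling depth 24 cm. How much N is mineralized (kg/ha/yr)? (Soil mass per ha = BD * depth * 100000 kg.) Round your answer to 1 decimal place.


Step 1: Soil mass per ha = BD * depth * 100000 = 1.04 * 24 * 100000 = 2496000 kg
Step 2: Total N pool = soil mass * N%/100 = 2496000 * 0.133/100 = 3319.68 kg/ha
Step 3: N mineralized = N pool * rate%/100 = 3319.68 * 3.3/100 = 109.5 kg/ha/yr

109.5


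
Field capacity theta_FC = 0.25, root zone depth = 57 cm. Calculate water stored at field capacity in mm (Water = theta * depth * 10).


Step 1: Water (mm) = theta_FC * depth (cm) * 10
Step 2: Water = 0.25 * 57 * 10
Step 3: Water = 142.5 mm

142.5


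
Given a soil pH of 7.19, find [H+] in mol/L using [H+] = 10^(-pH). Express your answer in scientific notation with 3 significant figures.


Step 1: [H+] = 10^(-pH)
Step 2: [H+] = 10^(-7.19)
Step 3: [H+] = 6.46e-08 mol/L

6.46e-08


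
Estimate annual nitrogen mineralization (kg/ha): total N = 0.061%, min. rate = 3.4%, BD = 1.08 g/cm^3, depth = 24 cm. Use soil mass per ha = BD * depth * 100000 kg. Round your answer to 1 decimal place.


Step 1: Soil mass per ha = BD * depth * 100000 = 1.08 * 24 * 100000 = 2592000 kg
Step 2: Total N pool = soil mass * N%/100 = 2592000 * 0.061/100 = 1581.12 kg/ha
Step 3: N mineralized = N pool * rate%/100 = 1581.12 * 3.4/100 = 53.8 kg/ha/yr

53.8


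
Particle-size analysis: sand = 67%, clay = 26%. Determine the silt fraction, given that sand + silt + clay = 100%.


Step 1: sand + silt + clay = 100%
Step 2: silt = 100 - sand - clay
Step 3: silt = 100 - 67 - 26
Step 4: silt = 7%

7


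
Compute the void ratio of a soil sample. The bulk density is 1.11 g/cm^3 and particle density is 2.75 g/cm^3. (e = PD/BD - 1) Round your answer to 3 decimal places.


Step 1: e = PD / BD - 1
Step 2: e = 2.75 / 1.11 - 1
Step 3: e = 2.47748 - 1
Step 4: e = 1.477

1.477


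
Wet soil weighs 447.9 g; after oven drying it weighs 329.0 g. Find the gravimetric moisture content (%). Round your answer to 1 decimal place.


Step 1: Water mass = wet - dry = 447.9 - 329.0 = 118.9 g
Step 2: w = 100 * water mass / dry mass
Step 3: w = 100 * 118.9 / 329.0 = 36.1%

36.1


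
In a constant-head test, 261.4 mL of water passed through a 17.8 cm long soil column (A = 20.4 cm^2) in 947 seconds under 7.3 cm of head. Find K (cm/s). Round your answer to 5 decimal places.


Step 1: K = Q * L / (A * t * h)
Step 2: Numerator = 261.4 * 17.8 = 4652.92
Step 3: Denominator = 20.4 * 947 * 7.3 = 141027.24
Step 4: K = 4652.92 / 141027.24 = 0.03299 cm/s

0.03299


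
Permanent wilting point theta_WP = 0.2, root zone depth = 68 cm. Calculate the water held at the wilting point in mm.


Step 1: Water (mm) = theta_WP * depth * 10
Step 2: Water = 0.2 * 68 * 10
Step 3: Water = 136.0 mm

136.0


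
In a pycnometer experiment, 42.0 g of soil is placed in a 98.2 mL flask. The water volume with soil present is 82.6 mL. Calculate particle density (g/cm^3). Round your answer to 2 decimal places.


Step 1: Volume of solids = flask volume - water volume with soil
Step 2: V_solids = 98.2 - 82.6 = 15.6 mL
Step 3: Particle density = mass / V_solids = 42.0 / 15.6 = 2.69 g/cm^3

2.69


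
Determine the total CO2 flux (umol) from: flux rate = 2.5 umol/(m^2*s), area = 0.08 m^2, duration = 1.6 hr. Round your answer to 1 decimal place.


Step 1: Convert time to seconds: 1.6 hr * 3600 = 5760.0 s
Step 2: Total = flux * area * time_s
Step 3: Total = 2.5 * 0.08 * 5760.0
Step 4: Total = 1152.0 umol

1152.0


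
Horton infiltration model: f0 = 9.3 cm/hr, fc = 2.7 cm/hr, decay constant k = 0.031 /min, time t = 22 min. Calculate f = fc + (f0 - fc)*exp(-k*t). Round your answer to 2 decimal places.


Step 1: f = fc + (f0 - fc) * exp(-k * t)
Step 2: exp(-0.031 * 22) = 0.505605
Step 3: f = 2.7 + (9.3 - 2.7) * 0.505605
Step 4: f = 2.7 + 6.6 * 0.505605
Step 5: f = 6.04 cm/hr

6.04


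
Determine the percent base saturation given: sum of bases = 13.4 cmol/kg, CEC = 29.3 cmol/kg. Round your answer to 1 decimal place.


Step 1: BS = 100 * (sum of bases) / CEC
Step 2: BS = 100 * 13.4 / 29.3
Step 3: BS = 45.7%

45.7


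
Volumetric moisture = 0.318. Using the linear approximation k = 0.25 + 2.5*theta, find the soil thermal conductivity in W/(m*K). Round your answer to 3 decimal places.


Step 1: k = 0.25 + 2.5 * theta
Step 2: k = 0.25 + 2.5 * 0.318
Step 3: k = 0.25 + 0.795
Step 4: k = 1.045 W/(m*K)

1.045
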